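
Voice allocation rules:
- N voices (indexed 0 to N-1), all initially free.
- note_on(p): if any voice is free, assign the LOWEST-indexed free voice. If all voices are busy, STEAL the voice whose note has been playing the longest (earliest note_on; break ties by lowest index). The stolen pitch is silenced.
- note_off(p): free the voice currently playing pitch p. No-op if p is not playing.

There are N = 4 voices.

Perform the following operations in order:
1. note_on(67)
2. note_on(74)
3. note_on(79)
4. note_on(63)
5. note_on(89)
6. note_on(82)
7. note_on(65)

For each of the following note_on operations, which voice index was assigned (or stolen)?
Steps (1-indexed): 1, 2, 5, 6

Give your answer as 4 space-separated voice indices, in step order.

Answer: 0 1 0 1

Derivation:
Op 1: note_on(67): voice 0 is free -> assigned | voices=[67 - - -]
Op 2: note_on(74): voice 1 is free -> assigned | voices=[67 74 - -]
Op 3: note_on(79): voice 2 is free -> assigned | voices=[67 74 79 -]
Op 4: note_on(63): voice 3 is free -> assigned | voices=[67 74 79 63]
Op 5: note_on(89): all voices busy, STEAL voice 0 (pitch 67, oldest) -> assign | voices=[89 74 79 63]
Op 6: note_on(82): all voices busy, STEAL voice 1 (pitch 74, oldest) -> assign | voices=[89 82 79 63]
Op 7: note_on(65): all voices busy, STEAL voice 2 (pitch 79, oldest) -> assign | voices=[89 82 65 63]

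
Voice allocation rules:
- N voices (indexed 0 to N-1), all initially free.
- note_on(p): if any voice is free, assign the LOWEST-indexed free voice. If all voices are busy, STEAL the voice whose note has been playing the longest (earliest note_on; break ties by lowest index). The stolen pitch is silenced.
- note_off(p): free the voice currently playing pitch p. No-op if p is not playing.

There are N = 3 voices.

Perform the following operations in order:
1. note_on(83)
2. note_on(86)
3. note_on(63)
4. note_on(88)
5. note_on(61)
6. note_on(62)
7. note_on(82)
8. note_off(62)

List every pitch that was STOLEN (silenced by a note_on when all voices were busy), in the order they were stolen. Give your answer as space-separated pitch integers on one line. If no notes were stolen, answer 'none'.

Answer: 83 86 63 88

Derivation:
Op 1: note_on(83): voice 0 is free -> assigned | voices=[83 - -]
Op 2: note_on(86): voice 1 is free -> assigned | voices=[83 86 -]
Op 3: note_on(63): voice 2 is free -> assigned | voices=[83 86 63]
Op 4: note_on(88): all voices busy, STEAL voice 0 (pitch 83, oldest) -> assign | voices=[88 86 63]
Op 5: note_on(61): all voices busy, STEAL voice 1 (pitch 86, oldest) -> assign | voices=[88 61 63]
Op 6: note_on(62): all voices busy, STEAL voice 2 (pitch 63, oldest) -> assign | voices=[88 61 62]
Op 7: note_on(82): all voices busy, STEAL voice 0 (pitch 88, oldest) -> assign | voices=[82 61 62]
Op 8: note_off(62): free voice 2 | voices=[82 61 -]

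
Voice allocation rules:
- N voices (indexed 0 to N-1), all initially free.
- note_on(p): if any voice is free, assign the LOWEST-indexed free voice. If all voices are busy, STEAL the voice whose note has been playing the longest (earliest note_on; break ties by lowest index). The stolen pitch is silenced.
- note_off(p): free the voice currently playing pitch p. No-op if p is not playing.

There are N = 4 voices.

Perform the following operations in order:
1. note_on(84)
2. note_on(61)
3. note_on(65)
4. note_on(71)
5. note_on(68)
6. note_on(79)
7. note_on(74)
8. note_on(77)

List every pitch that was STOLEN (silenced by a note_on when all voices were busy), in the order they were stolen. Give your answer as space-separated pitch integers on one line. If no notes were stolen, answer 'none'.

Op 1: note_on(84): voice 0 is free -> assigned | voices=[84 - - -]
Op 2: note_on(61): voice 1 is free -> assigned | voices=[84 61 - -]
Op 3: note_on(65): voice 2 is free -> assigned | voices=[84 61 65 -]
Op 4: note_on(71): voice 3 is free -> assigned | voices=[84 61 65 71]
Op 5: note_on(68): all voices busy, STEAL voice 0 (pitch 84, oldest) -> assign | voices=[68 61 65 71]
Op 6: note_on(79): all voices busy, STEAL voice 1 (pitch 61, oldest) -> assign | voices=[68 79 65 71]
Op 7: note_on(74): all voices busy, STEAL voice 2 (pitch 65, oldest) -> assign | voices=[68 79 74 71]
Op 8: note_on(77): all voices busy, STEAL voice 3 (pitch 71, oldest) -> assign | voices=[68 79 74 77]

Answer: 84 61 65 71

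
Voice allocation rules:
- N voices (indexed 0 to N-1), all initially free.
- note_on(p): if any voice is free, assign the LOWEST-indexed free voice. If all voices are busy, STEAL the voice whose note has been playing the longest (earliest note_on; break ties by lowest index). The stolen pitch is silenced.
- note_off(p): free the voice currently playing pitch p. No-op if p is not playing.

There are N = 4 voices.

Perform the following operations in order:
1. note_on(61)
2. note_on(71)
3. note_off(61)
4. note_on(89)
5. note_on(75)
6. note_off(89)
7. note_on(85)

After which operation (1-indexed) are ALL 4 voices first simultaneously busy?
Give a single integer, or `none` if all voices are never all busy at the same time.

Op 1: note_on(61): voice 0 is free -> assigned | voices=[61 - - -]
Op 2: note_on(71): voice 1 is free -> assigned | voices=[61 71 - -]
Op 3: note_off(61): free voice 0 | voices=[- 71 - -]
Op 4: note_on(89): voice 0 is free -> assigned | voices=[89 71 - -]
Op 5: note_on(75): voice 2 is free -> assigned | voices=[89 71 75 -]
Op 6: note_off(89): free voice 0 | voices=[- 71 75 -]
Op 7: note_on(85): voice 0 is free -> assigned | voices=[85 71 75 -]

Answer: none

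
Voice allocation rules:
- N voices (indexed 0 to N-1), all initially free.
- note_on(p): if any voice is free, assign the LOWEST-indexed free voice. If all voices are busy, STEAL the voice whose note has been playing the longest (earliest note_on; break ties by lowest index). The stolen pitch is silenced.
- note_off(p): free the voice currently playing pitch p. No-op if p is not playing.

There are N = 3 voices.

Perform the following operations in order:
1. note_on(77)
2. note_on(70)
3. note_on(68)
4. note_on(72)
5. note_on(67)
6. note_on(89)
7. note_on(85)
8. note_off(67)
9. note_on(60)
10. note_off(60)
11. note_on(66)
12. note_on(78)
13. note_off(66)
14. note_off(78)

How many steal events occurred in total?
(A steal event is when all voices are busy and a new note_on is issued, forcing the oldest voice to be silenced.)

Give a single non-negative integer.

Op 1: note_on(77): voice 0 is free -> assigned | voices=[77 - -]
Op 2: note_on(70): voice 1 is free -> assigned | voices=[77 70 -]
Op 3: note_on(68): voice 2 is free -> assigned | voices=[77 70 68]
Op 4: note_on(72): all voices busy, STEAL voice 0 (pitch 77, oldest) -> assign | voices=[72 70 68]
Op 5: note_on(67): all voices busy, STEAL voice 1 (pitch 70, oldest) -> assign | voices=[72 67 68]
Op 6: note_on(89): all voices busy, STEAL voice 2 (pitch 68, oldest) -> assign | voices=[72 67 89]
Op 7: note_on(85): all voices busy, STEAL voice 0 (pitch 72, oldest) -> assign | voices=[85 67 89]
Op 8: note_off(67): free voice 1 | voices=[85 - 89]
Op 9: note_on(60): voice 1 is free -> assigned | voices=[85 60 89]
Op 10: note_off(60): free voice 1 | voices=[85 - 89]
Op 11: note_on(66): voice 1 is free -> assigned | voices=[85 66 89]
Op 12: note_on(78): all voices busy, STEAL voice 2 (pitch 89, oldest) -> assign | voices=[85 66 78]
Op 13: note_off(66): free voice 1 | voices=[85 - 78]
Op 14: note_off(78): free voice 2 | voices=[85 - -]

Answer: 5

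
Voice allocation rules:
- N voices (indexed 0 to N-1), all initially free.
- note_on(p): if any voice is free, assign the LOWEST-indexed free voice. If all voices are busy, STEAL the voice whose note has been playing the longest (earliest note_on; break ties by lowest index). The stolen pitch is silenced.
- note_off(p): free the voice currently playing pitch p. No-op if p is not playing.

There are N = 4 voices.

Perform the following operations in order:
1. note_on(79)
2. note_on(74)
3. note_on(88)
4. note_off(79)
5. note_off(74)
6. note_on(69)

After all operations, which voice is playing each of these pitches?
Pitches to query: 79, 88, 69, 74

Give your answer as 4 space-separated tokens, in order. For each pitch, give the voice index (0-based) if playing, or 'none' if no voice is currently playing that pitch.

Op 1: note_on(79): voice 0 is free -> assigned | voices=[79 - - -]
Op 2: note_on(74): voice 1 is free -> assigned | voices=[79 74 - -]
Op 3: note_on(88): voice 2 is free -> assigned | voices=[79 74 88 -]
Op 4: note_off(79): free voice 0 | voices=[- 74 88 -]
Op 5: note_off(74): free voice 1 | voices=[- - 88 -]
Op 6: note_on(69): voice 0 is free -> assigned | voices=[69 - 88 -]

Answer: none 2 0 none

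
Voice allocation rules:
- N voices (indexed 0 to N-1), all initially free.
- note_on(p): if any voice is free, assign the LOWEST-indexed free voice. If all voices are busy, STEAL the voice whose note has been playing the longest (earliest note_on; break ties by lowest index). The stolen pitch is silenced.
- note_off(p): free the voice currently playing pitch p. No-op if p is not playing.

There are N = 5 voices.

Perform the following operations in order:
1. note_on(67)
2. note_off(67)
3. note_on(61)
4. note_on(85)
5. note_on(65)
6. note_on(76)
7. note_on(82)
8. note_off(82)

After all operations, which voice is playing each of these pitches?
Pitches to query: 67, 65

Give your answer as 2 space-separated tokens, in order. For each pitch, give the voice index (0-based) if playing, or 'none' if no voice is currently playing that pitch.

Op 1: note_on(67): voice 0 is free -> assigned | voices=[67 - - - -]
Op 2: note_off(67): free voice 0 | voices=[- - - - -]
Op 3: note_on(61): voice 0 is free -> assigned | voices=[61 - - - -]
Op 4: note_on(85): voice 1 is free -> assigned | voices=[61 85 - - -]
Op 5: note_on(65): voice 2 is free -> assigned | voices=[61 85 65 - -]
Op 6: note_on(76): voice 3 is free -> assigned | voices=[61 85 65 76 -]
Op 7: note_on(82): voice 4 is free -> assigned | voices=[61 85 65 76 82]
Op 8: note_off(82): free voice 4 | voices=[61 85 65 76 -]

Answer: none 2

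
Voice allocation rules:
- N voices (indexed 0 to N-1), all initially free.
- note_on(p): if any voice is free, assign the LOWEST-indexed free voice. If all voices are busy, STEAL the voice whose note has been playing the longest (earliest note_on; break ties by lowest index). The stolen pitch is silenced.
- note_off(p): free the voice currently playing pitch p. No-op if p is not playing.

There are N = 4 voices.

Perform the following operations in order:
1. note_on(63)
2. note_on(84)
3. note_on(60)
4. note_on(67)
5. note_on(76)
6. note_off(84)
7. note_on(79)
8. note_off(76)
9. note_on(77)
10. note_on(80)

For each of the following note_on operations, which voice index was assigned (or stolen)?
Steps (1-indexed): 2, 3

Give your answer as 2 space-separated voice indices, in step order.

Answer: 1 2

Derivation:
Op 1: note_on(63): voice 0 is free -> assigned | voices=[63 - - -]
Op 2: note_on(84): voice 1 is free -> assigned | voices=[63 84 - -]
Op 3: note_on(60): voice 2 is free -> assigned | voices=[63 84 60 -]
Op 4: note_on(67): voice 3 is free -> assigned | voices=[63 84 60 67]
Op 5: note_on(76): all voices busy, STEAL voice 0 (pitch 63, oldest) -> assign | voices=[76 84 60 67]
Op 6: note_off(84): free voice 1 | voices=[76 - 60 67]
Op 7: note_on(79): voice 1 is free -> assigned | voices=[76 79 60 67]
Op 8: note_off(76): free voice 0 | voices=[- 79 60 67]
Op 9: note_on(77): voice 0 is free -> assigned | voices=[77 79 60 67]
Op 10: note_on(80): all voices busy, STEAL voice 2 (pitch 60, oldest) -> assign | voices=[77 79 80 67]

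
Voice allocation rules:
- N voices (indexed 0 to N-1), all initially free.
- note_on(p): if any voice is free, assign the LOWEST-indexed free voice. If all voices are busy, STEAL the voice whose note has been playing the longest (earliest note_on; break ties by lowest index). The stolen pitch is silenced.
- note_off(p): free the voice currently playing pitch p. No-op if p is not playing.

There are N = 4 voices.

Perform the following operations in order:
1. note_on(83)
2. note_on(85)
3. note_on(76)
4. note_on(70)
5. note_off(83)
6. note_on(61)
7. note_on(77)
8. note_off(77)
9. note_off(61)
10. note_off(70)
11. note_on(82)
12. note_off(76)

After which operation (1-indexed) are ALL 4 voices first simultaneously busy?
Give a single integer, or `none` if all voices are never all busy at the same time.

Answer: 4

Derivation:
Op 1: note_on(83): voice 0 is free -> assigned | voices=[83 - - -]
Op 2: note_on(85): voice 1 is free -> assigned | voices=[83 85 - -]
Op 3: note_on(76): voice 2 is free -> assigned | voices=[83 85 76 -]
Op 4: note_on(70): voice 3 is free -> assigned | voices=[83 85 76 70]
Op 5: note_off(83): free voice 0 | voices=[- 85 76 70]
Op 6: note_on(61): voice 0 is free -> assigned | voices=[61 85 76 70]
Op 7: note_on(77): all voices busy, STEAL voice 1 (pitch 85, oldest) -> assign | voices=[61 77 76 70]
Op 8: note_off(77): free voice 1 | voices=[61 - 76 70]
Op 9: note_off(61): free voice 0 | voices=[- - 76 70]
Op 10: note_off(70): free voice 3 | voices=[- - 76 -]
Op 11: note_on(82): voice 0 is free -> assigned | voices=[82 - 76 -]
Op 12: note_off(76): free voice 2 | voices=[82 - - -]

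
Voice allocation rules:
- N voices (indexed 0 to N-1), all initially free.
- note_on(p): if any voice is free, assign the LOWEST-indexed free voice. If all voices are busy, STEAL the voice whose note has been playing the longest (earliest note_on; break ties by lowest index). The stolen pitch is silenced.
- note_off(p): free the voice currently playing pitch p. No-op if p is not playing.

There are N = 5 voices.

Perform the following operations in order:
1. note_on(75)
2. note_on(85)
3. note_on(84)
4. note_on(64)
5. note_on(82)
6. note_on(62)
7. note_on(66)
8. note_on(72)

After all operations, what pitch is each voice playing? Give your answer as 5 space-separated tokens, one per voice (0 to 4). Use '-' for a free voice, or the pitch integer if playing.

Op 1: note_on(75): voice 0 is free -> assigned | voices=[75 - - - -]
Op 2: note_on(85): voice 1 is free -> assigned | voices=[75 85 - - -]
Op 3: note_on(84): voice 2 is free -> assigned | voices=[75 85 84 - -]
Op 4: note_on(64): voice 3 is free -> assigned | voices=[75 85 84 64 -]
Op 5: note_on(82): voice 4 is free -> assigned | voices=[75 85 84 64 82]
Op 6: note_on(62): all voices busy, STEAL voice 0 (pitch 75, oldest) -> assign | voices=[62 85 84 64 82]
Op 7: note_on(66): all voices busy, STEAL voice 1 (pitch 85, oldest) -> assign | voices=[62 66 84 64 82]
Op 8: note_on(72): all voices busy, STEAL voice 2 (pitch 84, oldest) -> assign | voices=[62 66 72 64 82]

Answer: 62 66 72 64 82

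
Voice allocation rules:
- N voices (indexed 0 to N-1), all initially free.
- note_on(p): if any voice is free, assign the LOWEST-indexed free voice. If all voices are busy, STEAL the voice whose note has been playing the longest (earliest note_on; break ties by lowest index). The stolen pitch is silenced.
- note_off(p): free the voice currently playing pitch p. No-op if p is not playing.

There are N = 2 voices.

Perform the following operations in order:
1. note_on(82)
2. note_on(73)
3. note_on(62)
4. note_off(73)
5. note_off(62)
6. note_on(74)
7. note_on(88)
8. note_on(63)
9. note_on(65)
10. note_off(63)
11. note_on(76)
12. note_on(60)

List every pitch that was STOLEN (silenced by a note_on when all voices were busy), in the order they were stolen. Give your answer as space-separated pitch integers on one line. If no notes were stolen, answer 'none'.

Answer: 82 74 88 65

Derivation:
Op 1: note_on(82): voice 0 is free -> assigned | voices=[82 -]
Op 2: note_on(73): voice 1 is free -> assigned | voices=[82 73]
Op 3: note_on(62): all voices busy, STEAL voice 0 (pitch 82, oldest) -> assign | voices=[62 73]
Op 4: note_off(73): free voice 1 | voices=[62 -]
Op 5: note_off(62): free voice 0 | voices=[- -]
Op 6: note_on(74): voice 0 is free -> assigned | voices=[74 -]
Op 7: note_on(88): voice 1 is free -> assigned | voices=[74 88]
Op 8: note_on(63): all voices busy, STEAL voice 0 (pitch 74, oldest) -> assign | voices=[63 88]
Op 9: note_on(65): all voices busy, STEAL voice 1 (pitch 88, oldest) -> assign | voices=[63 65]
Op 10: note_off(63): free voice 0 | voices=[- 65]
Op 11: note_on(76): voice 0 is free -> assigned | voices=[76 65]
Op 12: note_on(60): all voices busy, STEAL voice 1 (pitch 65, oldest) -> assign | voices=[76 60]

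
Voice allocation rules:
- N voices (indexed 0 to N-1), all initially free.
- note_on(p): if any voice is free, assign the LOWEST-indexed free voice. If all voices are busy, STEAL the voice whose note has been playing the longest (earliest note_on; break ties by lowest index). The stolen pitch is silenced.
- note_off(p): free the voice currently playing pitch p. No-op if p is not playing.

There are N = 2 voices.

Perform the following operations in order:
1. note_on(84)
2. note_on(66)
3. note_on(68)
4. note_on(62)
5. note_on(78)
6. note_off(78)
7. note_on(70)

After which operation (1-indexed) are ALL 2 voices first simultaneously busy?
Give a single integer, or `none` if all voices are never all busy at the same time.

Op 1: note_on(84): voice 0 is free -> assigned | voices=[84 -]
Op 2: note_on(66): voice 1 is free -> assigned | voices=[84 66]
Op 3: note_on(68): all voices busy, STEAL voice 0 (pitch 84, oldest) -> assign | voices=[68 66]
Op 4: note_on(62): all voices busy, STEAL voice 1 (pitch 66, oldest) -> assign | voices=[68 62]
Op 5: note_on(78): all voices busy, STEAL voice 0 (pitch 68, oldest) -> assign | voices=[78 62]
Op 6: note_off(78): free voice 0 | voices=[- 62]
Op 7: note_on(70): voice 0 is free -> assigned | voices=[70 62]

Answer: 2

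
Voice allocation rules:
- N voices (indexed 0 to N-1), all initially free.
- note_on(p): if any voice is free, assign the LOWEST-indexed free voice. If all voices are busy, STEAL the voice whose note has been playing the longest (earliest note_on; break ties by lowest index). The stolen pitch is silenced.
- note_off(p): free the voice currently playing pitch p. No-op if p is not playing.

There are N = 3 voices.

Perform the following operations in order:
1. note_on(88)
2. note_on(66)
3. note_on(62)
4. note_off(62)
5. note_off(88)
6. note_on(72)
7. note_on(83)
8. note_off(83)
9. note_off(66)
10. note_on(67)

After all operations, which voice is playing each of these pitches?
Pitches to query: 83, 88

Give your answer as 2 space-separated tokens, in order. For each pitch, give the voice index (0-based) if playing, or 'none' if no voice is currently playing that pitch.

Op 1: note_on(88): voice 0 is free -> assigned | voices=[88 - -]
Op 2: note_on(66): voice 1 is free -> assigned | voices=[88 66 -]
Op 3: note_on(62): voice 2 is free -> assigned | voices=[88 66 62]
Op 4: note_off(62): free voice 2 | voices=[88 66 -]
Op 5: note_off(88): free voice 0 | voices=[- 66 -]
Op 6: note_on(72): voice 0 is free -> assigned | voices=[72 66 -]
Op 7: note_on(83): voice 2 is free -> assigned | voices=[72 66 83]
Op 8: note_off(83): free voice 2 | voices=[72 66 -]
Op 9: note_off(66): free voice 1 | voices=[72 - -]
Op 10: note_on(67): voice 1 is free -> assigned | voices=[72 67 -]

Answer: none none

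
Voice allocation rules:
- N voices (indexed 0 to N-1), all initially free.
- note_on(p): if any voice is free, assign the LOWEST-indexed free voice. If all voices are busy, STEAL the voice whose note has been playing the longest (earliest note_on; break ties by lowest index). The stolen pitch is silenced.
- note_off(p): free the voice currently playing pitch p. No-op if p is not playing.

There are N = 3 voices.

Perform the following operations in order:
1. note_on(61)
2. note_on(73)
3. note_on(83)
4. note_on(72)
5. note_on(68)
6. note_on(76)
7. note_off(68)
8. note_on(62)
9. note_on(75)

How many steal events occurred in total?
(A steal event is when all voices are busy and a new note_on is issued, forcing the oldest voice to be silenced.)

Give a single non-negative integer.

Op 1: note_on(61): voice 0 is free -> assigned | voices=[61 - -]
Op 2: note_on(73): voice 1 is free -> assigned | voices=[61 73 -]
Op 3: note_on(83): voice 2 is free -> assigned | voices=[61 73 83]
Op 4: note_on(72): all voices busy, STEAL voice 0 (pitch 61, oldest) -> assign | voices=[72 73 83]
Op 5: note_on(68): all voices busy, STEAL voice 1 (pitch 73, oldest) -> assign | voices=[72 68 83]
Op 6: note_on(76): all voices busy, STEAL voice 2 (pitch 83, oldest) -> assign | voices=[72 68 76]
Op 7: note_off(68): free voice 1 | voices=[72 - 76]
Op 8: note_on(62): voice 1 is free -> assigned | voices=[72 62 76]
Op 9: note_on(75): all voices busy, STEAL voice 0 (pitch 72, oldest) -> assign | voices=[75 62 76]

Answer: 4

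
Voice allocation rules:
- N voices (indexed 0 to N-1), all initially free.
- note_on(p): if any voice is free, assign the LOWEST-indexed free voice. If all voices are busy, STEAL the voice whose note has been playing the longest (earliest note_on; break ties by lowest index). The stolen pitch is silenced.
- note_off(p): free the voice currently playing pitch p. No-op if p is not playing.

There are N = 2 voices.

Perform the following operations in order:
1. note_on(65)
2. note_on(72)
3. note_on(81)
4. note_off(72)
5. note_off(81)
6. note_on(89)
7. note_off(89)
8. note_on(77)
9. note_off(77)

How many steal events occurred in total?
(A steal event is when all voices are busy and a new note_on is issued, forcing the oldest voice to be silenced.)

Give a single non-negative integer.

Op 1: note_on(65): voice 0 is free -> assigned | voices=[65 -]
Op 2: note_on(72): voice 1 is free -> assigned | voices=[65 72]
Op 3: note_on(81): all voices busy, STEAL voice 0 (pitch 65, oldest) -> assign | voices=[81 72]
Op 4: note_off(72): free voice 1 | voices=[81 -]
Op 5: note_off(81): free voice 0 | voices=[- -]
Op 6: note_on(89): voice 0 is free -> assigned | voices=[89 -]
Op 7: note_off(89): free voice 0 | voices=[- -]
Op 8: note_on(77): voice 0 is free -> assigned | voices=[77 -]
Op 9: note_off(77): free voice 0 | voices=[- -]

Answer: 1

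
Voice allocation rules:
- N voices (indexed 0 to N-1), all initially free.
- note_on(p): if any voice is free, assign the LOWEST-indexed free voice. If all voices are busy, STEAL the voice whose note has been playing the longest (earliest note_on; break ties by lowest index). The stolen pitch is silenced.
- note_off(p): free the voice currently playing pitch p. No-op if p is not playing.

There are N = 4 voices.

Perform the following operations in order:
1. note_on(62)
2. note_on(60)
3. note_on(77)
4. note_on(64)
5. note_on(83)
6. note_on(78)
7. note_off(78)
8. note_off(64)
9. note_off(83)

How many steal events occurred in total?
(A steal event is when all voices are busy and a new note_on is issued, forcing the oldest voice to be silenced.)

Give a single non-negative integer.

Answer: 2

Derivation:
Op 1: note_on(62): voice 0 is free -> assigned | voices=[62 - - -]
Op 2: note_on(60): voice 1 is free -> assigned | voices=[62 60 - -]
Op 3: note_on(77): voice 2 is free -> assigned | voices=[62 60 77 -]
Op 4: note_on(64): voice 3 is free -> assigned | voices=[62 60 77 64]
Op 5: note_on(83): all voices busy, STEAL voice 0 (pitch 62, oldest) -> assign | voices=[83 60 77 64]
Op 6: note_on(78): all voices busy, STEAL voice 1 (pitch 60, oldest) -> assign | voices=[83 78 77 64]
Op 7: note_off(78): free voice 1 | voices=[83 - 77 64]
Op 8: note_off(64): free voice 3 | voices=[83 - 77 -]
Op 9: note_off(83): free voice 0 | voices=[- - 77 -]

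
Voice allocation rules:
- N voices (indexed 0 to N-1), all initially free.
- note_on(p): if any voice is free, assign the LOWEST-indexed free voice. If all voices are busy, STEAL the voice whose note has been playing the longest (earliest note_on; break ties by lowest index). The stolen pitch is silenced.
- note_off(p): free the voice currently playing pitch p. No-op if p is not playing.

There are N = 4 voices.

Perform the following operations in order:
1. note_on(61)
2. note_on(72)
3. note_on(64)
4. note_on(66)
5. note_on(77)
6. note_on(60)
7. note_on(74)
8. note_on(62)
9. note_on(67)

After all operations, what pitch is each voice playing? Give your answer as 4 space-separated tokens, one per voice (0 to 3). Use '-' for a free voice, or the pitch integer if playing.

Op 1: note_on(61): voice 0 is free -> assigned | voices=[61 - - -]
Op 2: note_on(72): voice 1 is free -> assigned | voices=[61 72 - -]
Op 3: note_on(64): voice 2 is free -> assigned | voices=[61 72 64 -]
Op 4: note_on(66): voice 3 is free -> assigned | voices=[61 72 64 66]
Op 5: note_on(77): all voices busy, STEAL voice 0 (pitch 61, oldest) -> assign | voices=[77 72 64 66]
Op 6: note_on(60): all voices busy, STEAL voice 1 (pitch 72, oldest) -> assign | voices=[77 60 64 66]
Op 7: note_on(74): all voices busy, STEAL voice 2 (pitch 64, oldest) -> assign | voices=[77 60 74 66]
Op 8: note_on(62): all voices busy, STEAL voice 3 (pitch 66, oldest) -> assign | voices=[77 60 74 62]
Op 9: note_on(67): all voices busy, STEAL voice 0 (pitch 77, oldest) -> assign | voices=[67 60 74 62]

Answer: 67 60 74 62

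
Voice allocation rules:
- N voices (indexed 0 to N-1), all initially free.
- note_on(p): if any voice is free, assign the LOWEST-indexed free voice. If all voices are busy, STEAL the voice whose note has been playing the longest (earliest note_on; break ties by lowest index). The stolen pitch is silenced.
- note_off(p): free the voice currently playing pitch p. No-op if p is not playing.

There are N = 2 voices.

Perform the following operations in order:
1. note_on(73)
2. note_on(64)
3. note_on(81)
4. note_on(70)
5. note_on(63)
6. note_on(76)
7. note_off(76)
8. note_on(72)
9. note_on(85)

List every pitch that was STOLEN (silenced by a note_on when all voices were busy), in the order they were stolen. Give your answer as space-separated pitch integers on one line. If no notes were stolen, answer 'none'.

Op 1: note_on(73): voice 0 is free -> assigned | voices=[73 -]
Op 2: note_on(64): voice 1 is free -> assigned | voices=[73 64]
Op 3: note_on(81): all voices busy, STEAL voice 0 (pitch 73, oldest) -> assign | voices=[81 64]
Op 4: note_on(70): all voices busy, STEAL voice 1 (pitch 64, oldest) -> assign | voices=[81 70]
Op 5: note_on(63): all voices busy, STEAL voice 0 (pitch 81, oldest) -> assign | voices=[63 70]
Op 6: note_on(76): all voices busy, STEAL voice 1 (pitch 70, oldest) -> assign | voices=[63 76]
Op 7: note_off(76): free voice 1 | voices=[63 -]
Op 8: note_on(72): voice 1 is free -> assigned | voices=[63 72]
Op 9: note_on(85): all voices busy, STEAL voice 0 (pitch 63, oldest) -> assign | voices=[85 72]

Answer: 73 64 81 70 63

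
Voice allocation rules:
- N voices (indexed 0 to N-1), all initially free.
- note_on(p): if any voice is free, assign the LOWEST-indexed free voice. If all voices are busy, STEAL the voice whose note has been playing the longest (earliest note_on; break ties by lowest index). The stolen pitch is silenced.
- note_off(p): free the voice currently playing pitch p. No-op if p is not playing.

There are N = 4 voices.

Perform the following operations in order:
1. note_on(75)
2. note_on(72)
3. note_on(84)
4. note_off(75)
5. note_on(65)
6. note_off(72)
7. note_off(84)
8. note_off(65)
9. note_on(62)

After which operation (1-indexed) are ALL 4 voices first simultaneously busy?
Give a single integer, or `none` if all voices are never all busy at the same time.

Answer: none

Derivation:
Op 1: note_on(75): voice 0 is free -> assigned | voices=[75 - - -]
Op 2: note_on(72): voice 1 is free -> assigned | voices=[75 72 - -]
Op 3: note_on(84): voice 2 is free -> assigned | voices=[75 72 84 -]
Op 4: note_off(75): free voice 0 | voices=[- 72 84 -]
Op 5: note_on(65): voice 0 is free -> assigned | voices=[65 72 84 -]
Op 6: note_off(72): free voice 1 | voices=[65 - 84 -]
Op 7: note_off(84): free voice 2 | voices=[65 - - -]
Op 8: note_off(65): free voice 0 | voices=[- - - -]
Op 9: note_on(62): voice 0 is free -> assigned | voices=[62 - - -]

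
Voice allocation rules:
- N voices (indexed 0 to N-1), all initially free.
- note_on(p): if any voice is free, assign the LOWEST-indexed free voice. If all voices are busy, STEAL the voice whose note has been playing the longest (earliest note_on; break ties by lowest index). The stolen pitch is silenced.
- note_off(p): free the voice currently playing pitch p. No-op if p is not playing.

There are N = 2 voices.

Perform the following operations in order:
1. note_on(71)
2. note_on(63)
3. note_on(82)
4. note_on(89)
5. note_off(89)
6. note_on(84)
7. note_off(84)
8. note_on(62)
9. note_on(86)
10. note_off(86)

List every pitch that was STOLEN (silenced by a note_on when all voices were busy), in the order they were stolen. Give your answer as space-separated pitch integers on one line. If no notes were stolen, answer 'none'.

Answer: 71 63 82

Derivation:
Op 1: note_on(71): voice 0 is free -> assigned | voices=[71 -]
Op 2: note_on(63): voice 1 is free -> assigned | voices=[71 63]
Op 3: note_on(82): all voices busy, STEAL voice 0 (pitch 71, oldest) -> assign | voices=[82 63]
Op 4: note_on(89): all voices busy, STEAL voice 1 (pitch 63, oldest) -> assign | voices=[82 89]
Op 5: note_off(89): free voice 1 | voices=[82 -]
Op 6: note_on(84): voice 1 is free -> assigned | voices=[82 84]
Op 7: note_off(84): free voice 1 | voices=[82 -]
Op 8: note_on(62): voice 1 is free -> assigned | voices=[82 62]
Op 9: note_on(86): all voices busy, STEAL voice 0 (pitch 82, oldest) -> assign | voices=[86 62]
Op 10: note_off(86): free voice 0 | voices=[- 62]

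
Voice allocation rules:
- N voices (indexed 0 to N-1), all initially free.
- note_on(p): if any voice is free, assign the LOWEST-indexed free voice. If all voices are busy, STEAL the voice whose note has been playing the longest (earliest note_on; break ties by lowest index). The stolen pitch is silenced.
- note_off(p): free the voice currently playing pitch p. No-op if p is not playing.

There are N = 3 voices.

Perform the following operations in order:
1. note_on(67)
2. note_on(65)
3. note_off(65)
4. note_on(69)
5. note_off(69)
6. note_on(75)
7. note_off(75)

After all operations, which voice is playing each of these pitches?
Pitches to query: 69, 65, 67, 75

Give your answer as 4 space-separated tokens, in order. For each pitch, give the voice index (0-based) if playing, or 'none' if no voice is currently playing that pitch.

Op 1: note_on(67): voice 0 is free -> assigned | voices=[67 - -]
Op 2: note_on(65): voice 1 is free -> assigned | voices=[67 65 -]
Op 3: note_off(65): free voice 1 | voices=[67 - -]
Op 4: note_on(69): voice 1 is free -> assigned | voices=[67 69 -]
Op 5: note_off(69): free voice 1 | voices=[67 - -]
Op 6: note_on(75): voice 1 is free -> assigned | voices=[67 75 -]
Op 7: note_off(75): free voice 1 | voices=[67 - -]

Answer: none none 0 none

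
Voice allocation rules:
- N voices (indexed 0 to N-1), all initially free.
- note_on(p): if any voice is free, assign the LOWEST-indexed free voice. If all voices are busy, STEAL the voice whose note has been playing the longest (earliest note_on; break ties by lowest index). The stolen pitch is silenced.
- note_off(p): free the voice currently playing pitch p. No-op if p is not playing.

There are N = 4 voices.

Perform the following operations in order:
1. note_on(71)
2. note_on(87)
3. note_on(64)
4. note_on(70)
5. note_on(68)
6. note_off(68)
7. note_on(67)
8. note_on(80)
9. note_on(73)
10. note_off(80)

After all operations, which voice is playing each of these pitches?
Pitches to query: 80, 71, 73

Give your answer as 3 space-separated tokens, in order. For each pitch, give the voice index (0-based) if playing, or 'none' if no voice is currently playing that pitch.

Answer: none none 2

Derivation:
Op 1: note_on(71): voice 0 is free -> assigned | voices=[71 - - -]
Op 2: note_on(87): voice 1 is free -> assigned | voices=[71 87 - -]
Op 3: note_on(64): voice 2 is free -> assigned | voices=[71 87 64 -]
Op 4: note_on(70): voice 3 is free -> assigned | voices=[71 87 64 70]
Op 5: note_on(68): all voices busy, STEAL voice 0 (pitch 71, oldest) -> assign | voices=[68 87 64 70]
Op 6: note_off(68): free voice 0 | voices=[- 87 64 70]
Op 7: note_on(67): voice 0 is free -> assigned | voices=[67 87 64 70]
Op 8: note_on(80): all voices busy, STEAL voice 1 (pitch 87, oldest) -> assign | voices=[67 80 64 70]
Op 9: note_on(73): all voices busy, STEAL voice 2 (pitch 64, oldest) -> assign | voices=[67 80 73 70]
Op 10: note_off(80): free voice 1 | voices=[67 - 73 70]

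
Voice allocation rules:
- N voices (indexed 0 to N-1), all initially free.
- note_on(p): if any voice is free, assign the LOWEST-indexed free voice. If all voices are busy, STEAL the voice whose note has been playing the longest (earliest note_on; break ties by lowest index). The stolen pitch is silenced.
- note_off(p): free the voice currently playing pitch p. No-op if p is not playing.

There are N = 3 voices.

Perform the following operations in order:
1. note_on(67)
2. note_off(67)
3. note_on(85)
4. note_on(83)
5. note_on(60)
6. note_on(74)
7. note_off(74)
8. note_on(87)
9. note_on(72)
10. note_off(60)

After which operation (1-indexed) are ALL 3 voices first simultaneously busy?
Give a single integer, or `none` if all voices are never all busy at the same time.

Answer: 5

Derivation:
Op 1: note_on(67): voice 0 is free -> assigned | voices=[67 - -]
Op 2: note_off(67): free voice 0 | voices=[- - -]
Op 3: note_on(85): voice 0 is free -> assigned | voices=[85 - -]
Op 4: note_on(83): voice 1 is free -> assigned | voices=[85 83 -]
Op 5: note_on(60): voice 2 is free -> assigned | voices=[85 83 60]
Op 6: note_on(74): all voices busy, STEAL voice 0 (pitch 85, oldest) -> assign | voices=[74 83 60]
Op 7: note_off(74): free voice 0 | voices=[- 83 60]
Op 8: note_on(87): voice 0 is free -> assigned | voices=[87 83 60]
Op 9: note_on(72): all voices busy, STEAL voice 1 (pitch 83, oldest) -> assign | voices=[87 72 60]
Op 10: note_off(60): free voice 2 | voices=[87 72 -]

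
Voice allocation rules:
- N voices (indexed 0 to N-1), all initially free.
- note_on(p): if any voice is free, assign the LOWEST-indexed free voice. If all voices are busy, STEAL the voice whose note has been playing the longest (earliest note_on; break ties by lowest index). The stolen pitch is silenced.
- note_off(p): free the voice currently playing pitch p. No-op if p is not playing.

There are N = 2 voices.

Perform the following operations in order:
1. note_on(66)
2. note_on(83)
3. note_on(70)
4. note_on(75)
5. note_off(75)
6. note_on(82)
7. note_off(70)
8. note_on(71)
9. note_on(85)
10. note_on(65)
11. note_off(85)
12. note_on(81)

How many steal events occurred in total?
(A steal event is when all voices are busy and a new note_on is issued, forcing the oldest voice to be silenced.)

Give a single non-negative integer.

Answer: 4

Derivation:
Op 1: note_on(66): voice 0 is free -> assigned | voices=[66 -]
Op 2: note_on(83): voice 1 is free -> assigned | voices=[66 83]
Op 3: note_on(70): all voices busy, STEAL voice 0 (pitch 66, oldest) -> assign | voices=[70 83]
Op 4: note_on(75): all voices busy, STEAL voice 1 (pitch 83, oldest) -> assign | voices=[70 75]
Op 5: note_off(75): free voice 1 | voices=[70 -]
Op 6: note_on(82): voice 1 is free -> assigned | voices=[70 82]
Op 7: note_off(70): free voice 0 | voices=[- 82]
Op 8: note_on(71): voice 0 is free -> assigned | voices=[71 82]
Op 9: note_on(85): all voices busy, STEAL voice 1 (pitch 82, oldest) -> assign | voices=[71 85]
Op 10: note_on(65): all voices busy, STEAL voice 0 (pitch 71, oldest) -> assign | voices=[65 85]
Op 11: note_off(85): free voice 1 | voices=[65 -]
Op 12: note_on(81): voice 1 is free -> assigned | voices=[65 81]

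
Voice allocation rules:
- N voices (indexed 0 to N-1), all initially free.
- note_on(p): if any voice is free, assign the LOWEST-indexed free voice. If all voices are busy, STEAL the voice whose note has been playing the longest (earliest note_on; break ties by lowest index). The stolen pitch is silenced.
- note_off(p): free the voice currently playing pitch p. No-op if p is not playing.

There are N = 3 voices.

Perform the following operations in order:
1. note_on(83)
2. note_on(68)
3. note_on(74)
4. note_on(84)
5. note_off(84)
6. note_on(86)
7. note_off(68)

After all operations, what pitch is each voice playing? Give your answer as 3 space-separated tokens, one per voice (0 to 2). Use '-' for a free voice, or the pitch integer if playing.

Answer: 86 - 74

Derivation:
Op 1: note_on(83): voice 0 is free -> assigned | voices=[83 - -]
Op 2: note_on(68): voice 1 is free -> assigned | voices=[83 68 -]
Op 3: note_on(74): voice 2 is free -> assigned | voices=[83 68 74]
Op 4: note_on(84): all voices busy, STEAL voice 0 (pitch 83, oldest) -> assign | voices=[84 68 74]
Op 5: note_off(84): free voice 0 | voices=[- 68 74]
Op 6: note_on(86): voice 0 is free -> assigned | voices=[86 68 74]
Op 7: note_off(68): free voice 1 | voices=[86 - 74]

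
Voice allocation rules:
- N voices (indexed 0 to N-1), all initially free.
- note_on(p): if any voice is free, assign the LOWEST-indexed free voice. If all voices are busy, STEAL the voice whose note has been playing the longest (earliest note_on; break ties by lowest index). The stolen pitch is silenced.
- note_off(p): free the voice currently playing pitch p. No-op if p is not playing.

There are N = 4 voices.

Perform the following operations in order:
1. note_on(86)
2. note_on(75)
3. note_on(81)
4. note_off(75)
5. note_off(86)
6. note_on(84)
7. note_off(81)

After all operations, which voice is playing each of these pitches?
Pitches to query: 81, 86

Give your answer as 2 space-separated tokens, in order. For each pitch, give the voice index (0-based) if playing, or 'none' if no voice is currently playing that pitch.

Answer: none none

Derivation:
Op 1: note_on(86): voice 0 is free -> assigned | voices=[86 - - -]
Op 2: note_on(75): voice 1 is free -> assigned | voices=[86 75 - -]
Op 3: note_on(81): voice 2 is free -> assigned | voices=[86 75 81 -]
Op 4: note_off(75): free voice 1 | voices=[86 - 81 -]
Op 5: note_off(86): free voice 0 | voices=[- - 81 -]
Op 6: note_on(84): voice 0 is free -> assigned | voices=[84 - 81 -]
Op 7: note_off(81): free voice 2 | voices=[84 - - -]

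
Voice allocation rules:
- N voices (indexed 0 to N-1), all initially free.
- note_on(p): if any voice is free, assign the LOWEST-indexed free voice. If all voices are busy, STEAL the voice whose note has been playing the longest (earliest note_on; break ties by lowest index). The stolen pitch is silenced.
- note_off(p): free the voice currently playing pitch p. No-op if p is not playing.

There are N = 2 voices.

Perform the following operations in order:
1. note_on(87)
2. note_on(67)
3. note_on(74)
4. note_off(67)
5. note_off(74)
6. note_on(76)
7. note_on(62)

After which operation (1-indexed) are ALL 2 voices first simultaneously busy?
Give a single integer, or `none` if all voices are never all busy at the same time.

Answer: 2

Derivation:
Op 1: note_on(87): voice 0 is free -> assigned | voices=[87 -]
Op 2: note_on(67): voice 1 is free -> assigned | voices=[87 67]
Op 3: note_on(74): all voices busy, STEAL voice 0 (pitch 87, oldest) -> assign | voices=[74 67]
Op 4: note_off(67): free voice 1 | voices=[74 -]
Op 5: note_off(74): free voice 0 | voices=[- -]
Op 6: note_on(76): voice 0 is free -> assigned | voices=[76 -]
Op 7: note_on(62): voice 1 is free -> assigned | voices=[76 62]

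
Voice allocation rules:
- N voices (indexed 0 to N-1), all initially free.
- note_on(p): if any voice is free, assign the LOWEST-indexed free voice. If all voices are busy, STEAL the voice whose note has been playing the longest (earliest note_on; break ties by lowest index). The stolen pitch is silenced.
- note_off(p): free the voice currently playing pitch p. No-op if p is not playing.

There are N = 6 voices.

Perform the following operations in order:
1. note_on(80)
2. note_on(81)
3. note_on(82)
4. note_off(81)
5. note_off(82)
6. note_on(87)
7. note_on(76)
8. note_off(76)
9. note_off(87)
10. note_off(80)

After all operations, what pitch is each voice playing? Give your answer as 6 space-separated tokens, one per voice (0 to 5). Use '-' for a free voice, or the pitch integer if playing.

Op 1: note_on(80): voice 0 is free -> assigned | voices=[80 - - - - -]
Op 2: note_on(81): voice 1 is free -> assigned | voices=[80 81 - - - -]
Op 3: note_on(82): voice 2 is free -> assigned | voices=[80 81 82 - - -]
Op 4: note_off(81): free voice 1 | voices=[80 - 82 - - -]
Op 5: note_off(82): free voice 2 | voices=[80 - - - - -]
Op 6: note_on(87): voice 1 is free -> assigned | voices=[80 87 - - - -]
Op 7: note_on(76): voice 2 is free -> assigned | voices=[80 87 76 - - -]
Op 8: note_off(76): free voice 2 | voices=[80 87 - - - -]
Op 9: note_off(87): free voice 1 | voices=[80 - - - - -]
Op 10: note_off(80): free voice 0 | voices=[- - - - - -]

Answer: - - - - - -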